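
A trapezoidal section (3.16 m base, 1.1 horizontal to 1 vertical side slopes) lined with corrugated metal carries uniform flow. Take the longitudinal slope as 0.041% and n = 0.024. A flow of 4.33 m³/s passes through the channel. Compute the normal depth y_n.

y_n = 1.27 m

Manning's equation rearranged: A R^(2/3) = nQ / (1·√S) = 0.024 × 4.33 / (√0.00041) = 5.132.
At y = 1.62 m: A R^(2/3) = 8.026 — too large.
At y = 1.01 m: A R^(2/3) = 3.401 — too small.
At y = 1.27 m: A R^(2/3) = 5.129 — matches.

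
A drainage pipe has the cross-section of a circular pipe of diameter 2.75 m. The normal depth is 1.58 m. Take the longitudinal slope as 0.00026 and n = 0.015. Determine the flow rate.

Q = 3.12 m³/s

For a circular section of diameter D = 2.75 m at depth y = 1.58 m, the central angle is θ = 2 arccos(1 − 2y/D) = 3.441 rad. Then A = (D²/8)(θ − sin θ) = 3.531 m² and P = Dθ/2 = 4.731 m.
Hydraulic radius R = A/P = 3.531/4.731 = 0.7464 m.
Manning's equation: Q = (1/n) A R^(2/3) S^(1/2) = (1/0.015) × 3.531 × 0.7464^(2/3) × 0.00026^(1/2) = 3.12 m³/s.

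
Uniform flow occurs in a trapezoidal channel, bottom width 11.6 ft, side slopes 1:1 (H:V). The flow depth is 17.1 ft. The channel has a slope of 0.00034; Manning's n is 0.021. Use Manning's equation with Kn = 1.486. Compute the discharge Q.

With bottom width b = 11.6 ft and side slope z = 1: A = (b + zy)y = (11.6 + 1×17.1)×17.1 = 490.8 ft²; P = b + 2y√(1+z²) = 11.6 + 2×17.1×1.414 = 59.97 ft.
Hydraulic radius R = A/P = 490.8/59.97 = 8.184 ft.
Manning's equation: Q = (1.486/n) A R^(2/3) S^(1/2) = (1.486/0.021) × 490.8 × 8.184^(2/3) × 0.00034^(1/2) = 2600 ft³/s.

Q = 2600 ft³/s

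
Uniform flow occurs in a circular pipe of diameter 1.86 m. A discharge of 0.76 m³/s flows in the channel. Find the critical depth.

At critical depth, Q² T / (g A³) = 1, i.e. A³/T = Q²/g = 0.76²/9.81 = 0.05888.
Try y = 0.521 m: A³/T = 0.1448 — too large.
Try y = 0.283 m: A³/T = 0.01329 — too small.
Try y = 0.414 m: A³/T = 0.05914 — matches.

y_c = 0.414 m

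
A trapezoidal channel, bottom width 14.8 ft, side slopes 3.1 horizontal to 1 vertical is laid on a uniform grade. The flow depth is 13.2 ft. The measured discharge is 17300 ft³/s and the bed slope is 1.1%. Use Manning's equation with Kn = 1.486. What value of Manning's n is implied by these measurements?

n = 0.0249

With bottom width b = 14.8 ft and side slope z = 3.1: A = (b + zy)y = (14.8 + 3.1×13.2)×13.2 = 735.5 ft²; P = b + 2y√(1+z²) = 14.8 + 2×13.2×3.257 = 100.8 ft.
Hydraulic radius R = A/P = 735.5/100.8 = 7.297 ft.
Rearranging Manning's equation: n = (1.486/Q) A R^(2/3) S^(1/2) = (1.486/17300) × 735.5 × 7.297^(2/3) × √0.011 = 0.0249.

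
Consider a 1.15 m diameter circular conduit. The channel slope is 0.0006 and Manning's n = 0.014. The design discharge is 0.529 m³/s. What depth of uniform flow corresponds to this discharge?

Manning's equation rearranged: A R^(2/3) = nQ / (1·√S) = 0.014 × 0.529 / (√0.0006) = 0.3023.
Try y = 0.813 m: A R^(2/3) = 0.3837 — over.
Try y = 0.597 m: A R^(2/3) = 0.241 — short.
Try y = 0.688 m: A R^(2/3) = 0.3026 — ≈ 0.3023.

y_n = 0.688 m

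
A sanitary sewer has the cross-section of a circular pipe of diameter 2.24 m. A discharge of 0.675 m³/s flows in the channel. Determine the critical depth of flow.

At critical depth, Q² T / (g A³) = 1, i.e. A³/T = Q²/g = 0.675²/9.81 = 0.04644.
Try y = 0.306 m: A³/T = 0.02202 — short.
Try y = 0.414 m: A³/T = 0.07234 — over.
Try y = 0.37 m: A³/T = 0.04652 — ≈ 0.04644.

y_c = 0.37 m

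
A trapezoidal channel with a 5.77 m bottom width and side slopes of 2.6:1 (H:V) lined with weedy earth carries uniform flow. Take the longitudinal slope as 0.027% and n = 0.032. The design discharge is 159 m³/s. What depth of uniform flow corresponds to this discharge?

y_n = 6.24 m

Manning's equation rearranged: A R^(2/3) = nQ / (1·√S) = 0.032 × 159 / (√0.00027) = 309.6.
Try y = 5.58 m: A R^(2/3) = 239 — too small.
Try y = 6.24 m: A R^(2/3) = 309.5 — ≈ 309.6.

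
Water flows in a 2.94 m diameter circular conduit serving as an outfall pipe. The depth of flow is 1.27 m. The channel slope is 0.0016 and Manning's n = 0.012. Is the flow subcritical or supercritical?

For a circular section of diameter D = 2.94 m at depth y = 1.27 m, the central angle is θ = 2 arccos(1 − 2y/D) = 2.869 rad. Then A = (D²/8)(θ − sin θ) = 2.808 m² and P = Dθ/2 = 4.217 m.
Hydraulic radius R = A/P = 2.808/4.217 = 0.6659 m.
V = (1/n) R^(2/3) √S = (1/0.012) × 0.6659^(2/3) × √0.0016 = 2.542 m/s. Hydraulic depth D_h = A/T = 2.808/2.913 = 0.9641 m.
Froude number Fr = V/√(g·D_h) = 2.542/√(9.81×0.9641) = 0.827, which is less than 1, so the flow is subcritical.

subcritical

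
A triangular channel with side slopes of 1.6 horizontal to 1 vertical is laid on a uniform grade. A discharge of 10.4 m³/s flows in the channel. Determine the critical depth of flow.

y_c = 1.54 m

At critical depth, Q² T / (g A³) = 1, i.e. A³/T = Q²/g = 10.4²/9.81 = 11.03.
At y = 1.67 m: A³/T = 16.63 — high.
At y = 1.13 m: A³/T = 2.358 — low.
At y = 1.54 m: A³/T = 11.09 — ≈ 11.03.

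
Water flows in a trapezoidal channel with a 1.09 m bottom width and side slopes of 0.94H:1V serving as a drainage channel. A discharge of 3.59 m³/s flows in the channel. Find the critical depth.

At critical depth, Q² T / (g A³) = 1, i.e. A³/T = Q²/g = 3.59²/9.81 = 1.314.
At y = 0.966 m: A³/T = 2.474 — over.
At y = 0.589 m: A³/T = 0.4129 — short.
At y = 0.814 m: A³/T = 1.314 — ≈ 1.314.

y_c = 0.814 m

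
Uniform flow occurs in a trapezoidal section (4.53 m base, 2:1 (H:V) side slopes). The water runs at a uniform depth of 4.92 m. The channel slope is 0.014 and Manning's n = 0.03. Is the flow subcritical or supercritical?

With bottom width b = 4.53 m and side slope z = 2: A = (b + zy)y = (4.53 + 2×4.92)×4.92 = 70.7 m²; P = b + 2y√(1+z²) = 4.53 + 2×4.92×2.236 = 26.53 m.
Hydraulic radius R = A/P = 70.7/26.53 = 2.665 m.
V = (1/n) R^(2/3) √S = (1/0.03) × 2.665^(2/3) × √0.014 = 7.581 m/s. Hydraulic depth D_h = A/T = 70.7/24.21 = 2.92 m.
Froude number Fr = V/√(g·D_h) = 7.581/√(9.81×2.92) = 1.42, which is greater than 1, so the flow is supercritical.

supercritical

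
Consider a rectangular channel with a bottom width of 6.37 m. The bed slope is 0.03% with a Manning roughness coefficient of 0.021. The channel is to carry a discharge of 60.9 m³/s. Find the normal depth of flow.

y_n = 6.9 m

Manning's equation rearranged: A R^(2/3) = nQ / (1·√S) = 0.021 × 60.9 / (√0.0003) = 73.84.
Try y = 8.8 m: A R^(2/3) = 98.76 — high.
Try y = 6.9 m: A R^(2/3) = 73.88 — ≈ 73.84.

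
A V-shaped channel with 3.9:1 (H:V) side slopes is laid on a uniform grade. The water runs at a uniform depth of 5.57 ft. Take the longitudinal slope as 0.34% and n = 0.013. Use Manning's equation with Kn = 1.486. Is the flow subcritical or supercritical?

supercritical

For a triangular section with side slope z = 3.9: A = zy² = 3.9×5.57² = 121 ft²; P = 2y√(1+z²) = 2×5.57×4.026 = 44.85 ft.
Hydraulic radius R = A/P = 121/44.85 = 2.698 ft.
V = (1.486/n) R^(2/3) √S = (1.486/0.013) × 2.698^(2/3) × √0.0034 = 12.92 ft/s. Hydraulic depth D_h = A/T = 121/43.45 = 2.785 ft.
Froude number Fr = V/√(g·D_h) = 12.92/√(32.2×2.785) = 1.36, which is greater than 1, so the flow is supercritical.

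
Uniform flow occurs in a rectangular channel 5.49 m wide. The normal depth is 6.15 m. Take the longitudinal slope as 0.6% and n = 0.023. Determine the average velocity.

V = 5.16 m/s

Flow area A = b·y = 5.49 × 6.15 = 33.76 m². Wetted perimeter P = b + 2y = 5.49 + 2×6.15 = 17.79 m.
Hydraulic radius R = A/P = 33.76/17.79 = 1.898 m.
From Manning's equation, V = (1/n) R^(2/3) S^(1/2) = (1/0.023) × 1.898^(2/3) × 0.006^(1/2) = 5.16 m/s.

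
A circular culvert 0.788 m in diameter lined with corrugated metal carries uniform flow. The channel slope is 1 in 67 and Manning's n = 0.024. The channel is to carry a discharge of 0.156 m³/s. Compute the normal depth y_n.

Manning's equation rearranged: A R^(2/3) = nQ / (1·√S) = 0.024 × 0.156 / (√0.01493) = 0.03065.
Trying y = 0.196 m: A R^(2/3) = 0.02239 — too small.
Trying y = 0.274 m: A R^(2/3) = 0.04288 — too large.
Trying y = 0.23 m: A R^(2/3) = 0.03066 — close enough.

y_n = 0.23 m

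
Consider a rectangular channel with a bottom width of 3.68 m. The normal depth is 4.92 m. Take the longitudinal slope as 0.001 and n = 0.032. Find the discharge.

Flow area A = b·y = 3.68 × 4.92 = 18.11 m². Wetted perimeter P = b + 2y = 3.68 + 2×4.92 = 13.52 m.
Hydraulic radius R = A/P = 18.11/13.52 = 1.339 m.
Manning's equation: Q = (1/n) A R^(2/3) S^(1/2) = (1/0.032) × 18.11 × 1.339^(2/3) × 0.001^(1/2) = 21.7 m³/s.

Q = 21.7 m³/s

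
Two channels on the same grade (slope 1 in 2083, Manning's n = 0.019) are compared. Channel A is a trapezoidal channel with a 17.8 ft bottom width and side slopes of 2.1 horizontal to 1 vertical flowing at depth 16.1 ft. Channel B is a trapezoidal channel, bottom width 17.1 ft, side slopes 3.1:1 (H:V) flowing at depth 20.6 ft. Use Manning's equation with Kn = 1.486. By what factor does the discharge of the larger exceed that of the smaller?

2.3

Channel A: With bottom width b = 17.8 ft and side slope z = 2.1: A = (b + zy)y = (17.8 + 2.1×16.1)×16.1 = 830.9 ft²; P = b + 2y√(1+z²) = 17.8 + 2×16.1×2.326 = 92.7 ft. Hydraulic radius R = A/P = 830.9/92.7 = 8.964 ft. Q_A = (1.486/0.019)·830.9·8.964^(2/3)·√0.0004801 = 6144 ft³/s.
Channel B: With bottom width b = 17.1 ft and side slope z = 3.1: A = (b + zy)y = (17.1 + 3.1×20.6)×20.6 = 1668 ft²; P = b + 2y√(1+z²) = 17.1 + 2×20.6×3.257 = 151.3 ft. Hydraulic radius R = A/P = 1668/151.3 = 11.02 ft. Q_B = (1.486/0.019)·1668·11.02^(2/3)·√0.0004801 = 14160 ft³/s.
The larger discharge is 14160 ft³/s and the smaller is 6144 ft³/s; the ratio is 2.3.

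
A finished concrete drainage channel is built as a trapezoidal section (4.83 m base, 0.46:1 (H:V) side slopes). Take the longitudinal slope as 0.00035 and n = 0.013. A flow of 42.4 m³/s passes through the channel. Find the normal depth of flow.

Manning's equation rearranged: A R^(2/3) = nQ / (1·√S) = 0.013 × 42.4 / (√0.00035) = 29.46.
At y = 2.61 m: A R^(2/3) = 20.52 — short.
At y = 3.72 m: A R^(2/3) = 36.92 — over.
At y = 3.25 m: A R^(2/3) = 29.45 — close enough.

y_n = 3.25 m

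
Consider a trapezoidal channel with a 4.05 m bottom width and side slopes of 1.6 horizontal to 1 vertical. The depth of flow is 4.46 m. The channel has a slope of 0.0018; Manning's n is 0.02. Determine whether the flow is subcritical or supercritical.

subcritical

With bottom width b = 4.05 m and side slope z = 1.6: A = (b + zy)y = (4.05 + 1.6×4.46)×4.46 = 49.89 m²; P = b + 2y√(1+z²) = 4.05 + 2×4.46×1.887 = 20.88 m.
Hydraulic radius R = A/P = 49.89/20.88 = 2.389 m.
V = (1/n) R^(2/3) √S = (1/0.02) × 2.389^(2/3) × √0.0018 = 3.791 m/s. Hydraulic depth D_h = A/T = 49.89/18.32 = 2.723 m.
Froude number Fr = V/√(g·D_h) = 3.791/√(9.81×2.723) = 0.734, which is less than 1, so the flow is subcritical.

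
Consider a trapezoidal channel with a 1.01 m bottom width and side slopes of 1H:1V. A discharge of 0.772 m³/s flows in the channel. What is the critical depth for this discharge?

At critical depth, Q² T / (g A³) = 1, i.e. A³/T = Q²/g = 0.772²/9.81 = 0.06075.
Try y = 0.282 m: A³/T = 0.03073 — low.
Try y = 0.407 m: A³/T = 0.1052 — high.
Try y = 0.346 m: A³/T = 0.06068 — close enough.

y_c = 0.346 m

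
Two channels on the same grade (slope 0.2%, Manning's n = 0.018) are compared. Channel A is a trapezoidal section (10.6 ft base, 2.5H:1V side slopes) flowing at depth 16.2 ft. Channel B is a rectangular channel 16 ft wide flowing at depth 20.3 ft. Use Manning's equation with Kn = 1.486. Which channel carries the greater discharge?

channel A

Channel A: With bottom width b = 10.6 ft and side slope z = 2.5: A = (b + zy)y = (10.6 + 2.5×16.2)×16.2 = 827.8 ft²; P = b + 2y√(1+z²) = 10.6 + 2×16.2×2.693 = 97.84 ft. Hydraulic radius R = A/P = 827.8/97.84 = 8.461 ft. Q_A = (1.486/0.018)·827.8·8.461^(2/3)·√0.002 = 12690 ft³/s.
Channel B: Flow area A = b·y = 16 × 20.3 = 324.8 ft². Wetted perimeter P = b + 2y = 16 + 2×20.3 = 56.6 ft. Hydraulic radius R = A/P = 324.8/56.6 = 5.739 ft. Q_B = (1.486/0.018)·324.8·5.739^(2/3)·√0.002 = 3844 ft³/s.
Q_A = 12690 ft³/s vs Q_B = 3844 ft³/s, so channel A carries more.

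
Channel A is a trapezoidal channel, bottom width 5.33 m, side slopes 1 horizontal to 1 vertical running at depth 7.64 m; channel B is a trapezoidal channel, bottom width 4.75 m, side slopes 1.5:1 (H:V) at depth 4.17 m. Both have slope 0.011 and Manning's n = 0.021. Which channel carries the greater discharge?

channel A

Channel A: With bottom width b = 5.33 m and side slope z = 1: A = (b + zy)y = (5.33 + 1×7.64)×7.64 = 99.09 m²; P = b + 2y√(1+z²) = 5.33 + 2×7.64×1.414 = 26.94 m. Hydraulic radius R = A/P = 99.09/26.94 = 3.678 m. Q_A = (1/0.021)·99.09·3.678^(2/3)·√0.011 = 1179 m³/s.
Channel B: With bottom width b = 4.75 m and side slope z = 1.5: A = (b + zy)y = (4.75 + 1.5×4.17)×4.17 = 45.89 m²; P = b + 2y√(1+z²) = 4.75 + 2×4.17×1.803 = 19.79 m. Hydraulic radius R = A/P = 45.89/19.79 = 2.319 m. Q_B = (1/0.021)·45.89·2.319^(2/3)·√0.011 = 401.6 m³/s.
Q_A = 1179 m³/s vs Q_B = 401.6 m³/s, so channel A carries more.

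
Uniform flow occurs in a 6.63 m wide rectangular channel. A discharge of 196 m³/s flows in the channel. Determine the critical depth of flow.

For a rectangular channel, critical depth y_c = (q²/g)^(1/3) where q = Q/b = 196/6.63 = 29.56 m²/s.
So y_c = (29.56²/9.81)^(1/3) = 4.47 m.

y_c = 4.47 m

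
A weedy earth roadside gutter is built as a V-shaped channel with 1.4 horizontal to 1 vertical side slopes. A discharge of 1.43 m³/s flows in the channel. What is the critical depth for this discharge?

y_c = 0.734 m

At critical depth, Q² T / (g A³) = 1, i.e. A³/T = Q²/g = 1.43²/9.81 = 0.2085.
At y = 0.9 m: A³/T = 0.5787 — over.
At y = 0.555 m: A³/T = 0.0516 — short.
At y = 0.734 m: A³/T = 0.2088 — matches.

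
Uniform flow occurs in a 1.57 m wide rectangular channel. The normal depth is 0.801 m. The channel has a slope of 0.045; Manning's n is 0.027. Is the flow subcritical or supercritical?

supercritical

Flow area A = b·y = 1.57 × 0.801 = 1.258 m². Wetted perimeter P = b + 2y = 1.57 + 2×0.801 = 3.172 m.
Hydraulic radius R = A/P = 1.258/3.172 = 0.3965 m.
V = (1/n) R^(2/3) √S = (1/0.027) × 0.3965^(2/3) × √0.045 = 4.24 m/s. Hydraulic depth D_h = A/T = 1.258/1.57 = 0.801 m.
Froude number Fr = V/√(g·D_h) = 4.24/√(9.81×0.801) = 1.51, which is greater than 1, so the flow is supercritical.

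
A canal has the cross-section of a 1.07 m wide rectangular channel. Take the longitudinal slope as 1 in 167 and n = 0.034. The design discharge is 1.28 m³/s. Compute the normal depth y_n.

Manning's equation rearranged: A R^(2/3) = nQ / (1·√S) = 0.034 × 1.28 / (√0.005988) = 0.5624.
At y = 0.743 m: A R^(2/3) = 0.365 — short.
At y = 1.15 m: A R^(2/3) = 0.6286 — over.
At y = 1.05 m: A R^(2/3) = 0.5627 — matches.

y_n = 1.05 m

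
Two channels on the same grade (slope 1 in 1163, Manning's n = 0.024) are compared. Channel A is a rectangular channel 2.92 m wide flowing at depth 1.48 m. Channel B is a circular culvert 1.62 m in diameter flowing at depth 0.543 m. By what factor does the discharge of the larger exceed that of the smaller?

12.9

Channel A: Flow area A = b·y = 2.92 × 1.48 = 4.322 m². Wetted perimeter P = b + 2y = 2.92 + 2×1.48 = 5.88 m. Hydraulic radius R = A/P = 4.322/5.88 = 0.735 m. Q_A = (1/0.024)·4.322·0.735^(2/3)·√0.0008598 = 4.3 m³/s.
Channel B: For a circular section of diameter D = 1.62 m at depth y = 0.543 m, the central angle is θ = 2 arccos(1 − 2y/D) = 2.47 rad. Then A = (D²/8)(θ − sin θ) = 0.606 m² and P = Dθ/2 = 2.001 m. Hydraulic radius R = A/P = 0.606/2.001 = 0.3029 m. Q_B = (1/0.024)·0.606·0.3029^(2/3)·√0.0008598 = 0.334 m³/s.
The larger discharge is 4.3 m³/s and the smaller is 0.334 m³/s; the ratio is 12.9.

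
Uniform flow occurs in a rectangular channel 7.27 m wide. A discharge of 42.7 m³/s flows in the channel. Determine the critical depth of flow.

For a rectangular channel, critical depth y_c = (q²/g)^(1/3) where q = Q/b = 42.7/7.27 = 5.873 m²/s.
So y_c = (5.873²/9.81)^(1/3) = 1.52 m.

y_c = 1.52 m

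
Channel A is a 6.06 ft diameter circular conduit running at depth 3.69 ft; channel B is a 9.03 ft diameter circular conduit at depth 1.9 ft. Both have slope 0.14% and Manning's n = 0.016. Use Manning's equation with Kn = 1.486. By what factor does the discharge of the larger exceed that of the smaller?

2.44

Channel A: For a circular section of diameter D = 6.06 ft at depth y = 3.69 ft, the central angle is θ = 2 arccos(1 − 2y/D) = 3.581 rad. Then A = (D²/8)(θ − sin θ) = 18.39 ft² and P = Dθ/2 = 10.85 ft. Hydraulic radius R = A/P = 18.39/10.85 = 1.695 ft. Q_A = (1.486/0.016)·18.39·1.695^(2/3)·√0.0014 = 90.84 ft³/s.
Channel B: For a circular section of diameter D = 9.03 ft at depth y = 1.9 ft, the central angle is θ = 2 arccos(1 − 2y/D) = 1.906 rad. Then A = (D²/8)(θ − sin θ) = 9.804 ft² and P = Dθ/2 = 8.606 ft. Hydraulic radius R = A/P = 9.804/8.606 = 1.139 ft. Q_B = (1.486/0.016)·9.804·1.139^(2/3)·√0.0014 = 37.16 ft³/s.
The larger discharge is 90.84 ft³/s and the smaller is 37.16 ft³/s; the ratio is 2.44.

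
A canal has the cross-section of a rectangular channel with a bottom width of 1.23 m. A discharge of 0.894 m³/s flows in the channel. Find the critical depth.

For a rectangular channel, critical depth y_c = (q²/g)^(1/3) where q = Q/b = 0.894/1.23 = 0.7268 m²/s.
So y_c = (0.7268²/9.81)^(1/3) = 0.378 m.

y_c = 0.378 m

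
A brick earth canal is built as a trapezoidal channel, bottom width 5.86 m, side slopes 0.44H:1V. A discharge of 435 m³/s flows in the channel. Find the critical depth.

y_c = 6.89 m

At critical depth, Q² T / (g A³) = 1, i.e. A³/T = Q²/g = 435²/9.81 = 19290.
Try y = 5.37 m: A³/T = 8133 — short.
Try y = 7.77 m: A³/T = 29510 — over.
Try y = 6.89 m: A³/T = 19280 — matches.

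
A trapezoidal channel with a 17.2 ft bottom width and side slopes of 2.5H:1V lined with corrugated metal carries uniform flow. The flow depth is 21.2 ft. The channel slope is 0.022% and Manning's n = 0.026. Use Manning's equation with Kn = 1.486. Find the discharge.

Q = 6360 ft³/s

With bottom width b = 17.2 ft and side slope z = 2.5: A = (b + zy)y = (17.2 + 2.5×21.2)×21.2 = 1488 ft²; P = b + 2y√(1+z²) = 17.2 + 2×21.2×2.693 = 131.4 ft.
Hydraulic radius R = A/P = 1488/131.4 = 11.33 ft.
Manning's equation: Q = (1.486/n) A R^(2/3) S^(1/2) = (1.486/0.026) × 1488 × 11.33^(2/3) × 0.00022^(1/2) = 6360 ft³/s.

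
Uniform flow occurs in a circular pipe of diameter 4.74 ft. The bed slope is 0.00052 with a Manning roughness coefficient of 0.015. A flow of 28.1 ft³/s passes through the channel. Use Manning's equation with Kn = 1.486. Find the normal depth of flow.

Manning's equation rearranged: A R^(2/3) = nQ / (1.486·√S) = 0.015 × 28.1 / (1.486 × √0.00052) = 12.44.
At y = 3.17 ft: A R^(2/3) = 15.56 — over.
At y = 2.26 ft: A R^(2/3) = 9.107 — short.
At y = 2.73 ft: A R^(2/3) = 12.46 — matches.

y_n = 2.73 ft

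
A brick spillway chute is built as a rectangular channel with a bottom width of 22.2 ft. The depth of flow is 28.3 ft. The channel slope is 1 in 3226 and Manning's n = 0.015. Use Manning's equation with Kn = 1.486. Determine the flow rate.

Q = 4370 ft³/s

Flow area A = b·y = 22.2 × 28.3 = 628.3 ft². Wetted perimeter P = b + 2y = 22.2 + 2×28.3 = 78.8 ft.
Hydraulic radius R = A/P = 628.3/78.8 = 7.973 ft.
Manning's equation: Q = (1.486/n) A R^(2/3) S^(1/2) = (1.486/0.015) × 628.3 × 7.973^(2/3) × 0.00031^(1/2) = 4370 ft³/s.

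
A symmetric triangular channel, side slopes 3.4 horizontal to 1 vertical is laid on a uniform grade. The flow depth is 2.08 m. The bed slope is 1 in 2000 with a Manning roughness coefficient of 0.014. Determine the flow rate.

For a triangular section with side slope z = 3.4: A = zy² = 3.4×2.08² = 14.71 m²; P = 2y√(1+z²) = 2×2.08×3.544 = 14.74 m.
Hydraulic radius R = A/P = 14.71/14.74 = 0.9977 m.
Manning's equation: Q = (1/n) A R^(2/3) S^(1/2) = (1/0.014) × 14.71 × 0.9977^(2/3) × 0.0005^(1/2) = 23.5 m³/s.

Q = 23.5 m³/s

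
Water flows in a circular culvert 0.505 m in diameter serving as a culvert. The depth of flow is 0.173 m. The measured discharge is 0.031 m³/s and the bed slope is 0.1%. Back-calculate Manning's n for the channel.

n = 0.013

For a circular section of diameter D = 0.505 m at depth y = 0.173 m, the central angle is θ = 2 arccos(1 − 2y/D) = 2.501 rad. Then A = (D²/8)(θ − sin θ) = 0.06067 m² and P = Dθ/2 = 0.6315 m.
Hydraulic radius R = A/P = 0.06067/0.6315 = 0.09608 m.
Rearranging Manning's equation: n = (1/Q) A R^(2/3) S^(1/2) = (1/0.031) × 0.06067 × 0.09608^(2/3) × √0.001 = 0.013.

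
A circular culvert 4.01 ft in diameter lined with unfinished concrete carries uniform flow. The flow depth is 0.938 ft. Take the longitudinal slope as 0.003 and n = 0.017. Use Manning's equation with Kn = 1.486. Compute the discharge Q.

Q = 7.27 ft³/s

For a circular section of diameter D = 4.01 ft at depth y = 0.938 ft, the central angle is θ = 2 arccos(1 − 2y/D) = 2.019 rad. Then A = (D²/8)(θ − sin θ) = 2.248 ft² and P = Dθ/2 = 4.049 ft.
Hydraulic radius R = A/P = 2.248/4.049 = 0.5551 ft.
Manning's equation: Q = (1.486/n) A R^(2/3) S^(1/2) = (1.486/0.017) × 2.248 × 0.5551^(2/3) × 0.003^(1/2) = 7.27 ft³/s.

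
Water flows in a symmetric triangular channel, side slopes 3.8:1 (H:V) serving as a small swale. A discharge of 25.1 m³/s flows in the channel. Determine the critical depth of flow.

y_c = 1.55 m

At critical depth, Q² T / (g A³) = 1, i.e. A³/T = Q²/g = 25.1²/9.81 = 64.22.
Try y = 1.19 m: A³/T = 17.23 — too small.
Try y = 1.8 m: A³/T = 136.4 — too large.
Try y = 1.55 m: A³/T = 64.59 — matches.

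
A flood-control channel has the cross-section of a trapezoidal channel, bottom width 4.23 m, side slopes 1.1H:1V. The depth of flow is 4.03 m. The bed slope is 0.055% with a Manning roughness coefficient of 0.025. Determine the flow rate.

Q = 54.6 m³/s

With bottom width b = 4.23 m and side slope z = 1.1: A = (b + zy)y = (4.23 + 1.1×4.03)×4.03 = 34.91 m²; P = b + 2y√(1+z²) = 4.23 + 2×4.03×1.487 = 16.21 m.
Hydraulic radius R = A/P = 34.91/16.21 = 2.153 m.
Manning's equation: Q = (1/n) A R^(2/3) S^(1/2) = (1/0.025) × 34.91 × 2.153^(2/3) × 0.00055^(1/2) = 54.6 m³/s.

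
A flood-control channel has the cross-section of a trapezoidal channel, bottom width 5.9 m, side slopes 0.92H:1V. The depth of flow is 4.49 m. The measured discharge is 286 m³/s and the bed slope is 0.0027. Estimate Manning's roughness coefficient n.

With bottom width b = 5.9 m and side slope z = 0.92: A = (b + zy)y = (5.9 + 0.92×4.49)×4.49 = 45.04 m²; P = b + 2y√(1+z²) = 5.9 + 2×4.49×1.359 = 18.1 m.
Hydraulic radius R = A/P = 45.04/18.1 = 2.488 m.
Rearranging Manning's equation: n = (1/Q) A R^(2/3) S^(1/2) = (1/286) × 45.04 × 2.488^(2/3) × √0.0027 = 0.015.

n = 0.015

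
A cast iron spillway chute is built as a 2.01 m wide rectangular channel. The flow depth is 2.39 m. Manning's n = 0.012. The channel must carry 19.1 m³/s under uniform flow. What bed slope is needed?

S = 0.00361

Flow area A = b·y = 2.01 × 2.39 = 4.804 m². Wetted perimeter P = b + 2y = 2.01 + 2×2.39 = 6.79 m.
Hydraulic radius R = A/P = 4.804/6.79 = 0.7075 m.
From Manning's equation, S = [nQ / (1 A R^(2/3))]² = [0.012 × 19.1 / (1 × 4.804 × 0.7075^(2/3))]² = 0.00361.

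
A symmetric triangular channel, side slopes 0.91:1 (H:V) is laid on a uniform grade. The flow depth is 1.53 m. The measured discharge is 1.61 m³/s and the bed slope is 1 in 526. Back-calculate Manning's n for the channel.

For a triangular section with side slope z = 0.91: A = zy² = 0.91×1.53² = 2.13 m²; P = 2y√(1+z²) = 2×1.53×1.352 = 4.137 m.
Hydraulic radius R = A/P = 2.13/4.137 = 0.5149 m.
Rearranging Manning's equation: n = (1/Q) A R^(2/3) S^(1/2) = (1/1.61) × 2.13 × 0.5149^(2/3) × √0.001901 = 0.0371.

n = 0.0371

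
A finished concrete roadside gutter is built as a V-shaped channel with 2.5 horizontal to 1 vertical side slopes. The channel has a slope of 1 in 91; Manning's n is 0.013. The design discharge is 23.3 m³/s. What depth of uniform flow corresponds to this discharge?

y_n = 1.28 m

Manning's equation rearranged: A R^(2/3) = nQ / (1·√S) = 0.013 × 23.3 / (√0.01099) = 2.889.
At y = 1.5 m: A R^(2/3) = 4.419 — over.
At y = 1.28 m: A R^(2/3) = 2.895 — close enough.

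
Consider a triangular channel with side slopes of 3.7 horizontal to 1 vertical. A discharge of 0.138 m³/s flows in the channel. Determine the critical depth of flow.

y_c = 0.195 m

At critical depth, Q² T / (g A³) = 1, i.e. A³/T = Q²/g = 0.138²/9.81 = 0.001941.
Trying y = 0.166 m: A³/T = 0.0008628 — too small.
Trying y = 0.238 m: A³/T = 0.005227 — too large.
Trying y = 0.195 m: A³/T = 0.00193 — close enough.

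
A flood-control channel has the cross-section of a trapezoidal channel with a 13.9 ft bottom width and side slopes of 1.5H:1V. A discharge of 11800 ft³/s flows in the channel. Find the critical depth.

y_c = 16.7 ft

At critical depth, Q² T / (g A³) = 1, i.e. A³/T = Q²/g = 11800²/32.2 = 4324000.
Trying y = 14.2 ft: A³/T = 2210000 — low.
Trying y = 20.7 ft: A³/T = 10600000 — high.
Trying y = 16.7 ft: A³/T = 4300000 — matches.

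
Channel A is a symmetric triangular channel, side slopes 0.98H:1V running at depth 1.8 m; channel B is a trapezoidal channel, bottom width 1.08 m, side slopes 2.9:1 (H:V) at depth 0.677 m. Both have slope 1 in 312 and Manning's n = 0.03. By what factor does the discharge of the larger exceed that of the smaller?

2.11

Channel A: For a triangular section with side slope z = 0.98: A = zy² = 0.98×1.8² = 3.175 m²; P = 2y√(1+z²) = 2×1.8×1.4 = 5.041 m. Hydraulic radius R = A/P = 3.175/5.041 = 0.6299 m. Q_A = (1/0.03)·3.175·0.6299^(2/3)·√0.003205 = 4.403 m³/s.
Channel B: With bottom width b = 1.08 m and side slope z = 2.9: A = (b + zy)y = (1.08 + 2.9×0.677)×0.677 = 2.06 m²; P = b + 2y√(1+z²) = 1.08 + 2×0.677×3.068 = 5.233 m. Hydraulic radius R = A/P = 2.06/5.233 = 0.3937 m. Q_B = (1/0.03)·2.06·0.3937^(2/3)·√0.003205 = 2.088 m³/s.
The larger discharge is 4.403 m³/s and the smaller is 2.088 m³/s; the ratio is 2.11.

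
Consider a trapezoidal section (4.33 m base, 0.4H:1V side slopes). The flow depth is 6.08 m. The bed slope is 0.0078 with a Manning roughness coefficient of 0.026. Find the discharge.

Q = 247 m³/s

With bottom width b = 4.33 m and side slope z = 0.4: A = (b + zy)y = (4.33 + 0.4×6.08)×6.08 = 41.11 m²; P = b + 2y√(1+z²) = 4.33 + 2×6.08×1.077 = 17.43 m.
Hydraulic radius R = A/P = 41.11/17.43 = 2.359 m.
Manning's equation: Q = (1/n) A R^(2/3) S^(1/2) = (1/0.026) × 41.11 × 2.359^(2/3) × 0.0078^(1/2) = 247 m³/s.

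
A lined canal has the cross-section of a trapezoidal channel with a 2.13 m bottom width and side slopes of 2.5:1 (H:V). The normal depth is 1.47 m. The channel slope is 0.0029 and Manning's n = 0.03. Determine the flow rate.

With bottom width b = 2.13 m and side slope z = 2.5: A = (b + zy)y = (2.13 + 2.5×1.47)×1.47 = 8.533 m²; P = b + 2y√(1+z²) = 2.13 + 2×1.47×2.693 = 10.05 m.
Hydraulic radius R = A/P = 8.533/10.05 = 0.8494 m.
Manning's equation: Q = (1/n) A R^(2/3) S^(1/2) = (1/0.03) × 8.533 × 0.8494^(2/3) × 0.0029^(1/2) = 13.7 m³/s.

Q = 13.7 m³/s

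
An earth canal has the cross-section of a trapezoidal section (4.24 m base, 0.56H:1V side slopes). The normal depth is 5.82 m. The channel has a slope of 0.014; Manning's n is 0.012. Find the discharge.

Q = 789 m³/s

With bottom width b = 4.24 m and side slope z = 0.56: A = (b + zy)y = (4.24 + 0.56×5.82)×5.82 = 43.65 m²; P = b + 2y√(1+z²) = 4.24 + 2×5.82×1.146 = 17.58 m.
Hydraulic radius R = A/P = 43.65/17.58 = 2.483 m.
Manning's equation: Q = (1/n) A R^(2/3) S^(1/2) = (1/0.012) × 43.65 × 2.483^(2/3) × 0.014^(1/2) = 789 m³/s.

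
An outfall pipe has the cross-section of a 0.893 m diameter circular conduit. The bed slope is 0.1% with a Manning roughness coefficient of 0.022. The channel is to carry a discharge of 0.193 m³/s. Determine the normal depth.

y_n = 0.49 m

Manning's equation rearranged: A R^(2/3) = nQ / (1·√S) = 0.022 × 0.193 / (√0.001) = 0.1343.
Trying y = 0.559 m: A R^(2/3) = 0.1651 — high.
Trying y = 0.373 m: A R^(2/3) = 0.08403 — low.
Trying y = 0.49 m: A R^(2/3) = 0.1345 — matches.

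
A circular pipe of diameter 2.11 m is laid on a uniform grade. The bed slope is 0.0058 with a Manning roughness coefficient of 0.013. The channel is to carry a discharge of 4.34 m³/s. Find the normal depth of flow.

y_n = 0.827 m

Manning's equation rearranged: A R^(2/3) = nQ / (1·√S) = 0.013 × 4.34 / (√0.0058) = 0.7408.
Trying y = 0.617 m: A R^(2/3) = 0.4254 — short.
Trying y = 1.02 m: A R^(2/3) = 1.077 — over.
Trying y = 0.827 m: A R^(2/3) = 0.7411 — matches.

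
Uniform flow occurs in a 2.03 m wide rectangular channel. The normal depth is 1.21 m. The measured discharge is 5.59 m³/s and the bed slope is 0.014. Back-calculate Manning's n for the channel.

n = 0.035

Flow area A = b·y = 2.03 × 1.21 = 2.456 m². Wetted perimeter P = b + 2y = 2.03 + 2×1.21 = 4.45 m.
Hydraulic radius R = A/P = 2.456/4.45 = 0.552 m.
Rearranging Manning's equation: n = (1/Q) A R^(2/3) S^(1/2) = (1/5.59) × 2.456 × 0.552^(2/3) × √0.014 = 0.035.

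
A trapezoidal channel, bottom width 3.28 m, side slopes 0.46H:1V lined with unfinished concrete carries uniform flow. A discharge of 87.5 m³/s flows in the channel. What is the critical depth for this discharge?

At critical depth, Q² T / (g A³) = 1, i.e. A³/T = Q²/g = 87.5²/9.81 = 780.5.
At y = 3.91 m: A³/T = 1139 — too large.
At y = 2.63 m: A³/T = 288.9 — too small.
At y = 3.51 m: A³/T = 779 — ≈ 780.5.

y_c = 3.51 m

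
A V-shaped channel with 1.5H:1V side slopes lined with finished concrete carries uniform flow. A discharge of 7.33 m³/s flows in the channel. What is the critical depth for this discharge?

y_c = 1.37 m

At critical depth, Q² T / (g A³) = 1, i.e. A³/T = Q²/g = 7.33²/9.81 = 5.477.
Try y = 1.54 m: A³/T = 9.744 — over.
Try y = 0.946 m: A³/T = 0.8523 — short.
Try y = 1.37 m: A³/T = 5.429 — ≈ 5.477.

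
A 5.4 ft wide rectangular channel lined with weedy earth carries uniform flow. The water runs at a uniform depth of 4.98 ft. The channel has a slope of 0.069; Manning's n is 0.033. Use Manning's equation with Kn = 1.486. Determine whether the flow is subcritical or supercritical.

Flow area A = b·y = 5.4 × 4.98 = 26.89 ft². Wetted perimeter P = b + 2y = 5.4 + 2×4.98 = 15.36 ft.
Hydraulic radius R = A/P = 26.89/15.36 = 1.751 ft.
V = (1.486/n) R^(2/3) √S = (1.486/0.033) × 1.751^(2/3) × √0.069 = 17.18 ft/s. Hydraulic depth D_h = A/T = 26.89/5.4 = 4.98 ft.
Froude number Fr = V/√(g·D_h) = 17.18/√(32.2×4.98) = 1.36, which is greater than 1, so the flow is supercritical.

supercritical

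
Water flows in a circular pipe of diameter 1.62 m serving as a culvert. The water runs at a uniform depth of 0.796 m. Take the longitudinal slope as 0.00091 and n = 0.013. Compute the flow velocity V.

For a circular section of diameter D = 1.62 m at depth y = 0.796 m, the central angle is θ = 2 arccos(1 − 2y/D) = 3.107 rad. Then A = (D²/8)(θ − sin θ) = 1.008 m² and P = Dθ/2 = 2.517 m.
Hydraulic radius R = A/P = 1.008/2.517 = 0.4005 m.
From Manning's equation, V = (1/n) R^(2/3) S^(1/2) = (1/0.013) × 0.4005^(2/3) × 0.00091^(1/2) = 1.26 m/s.

V = 1.26 m/s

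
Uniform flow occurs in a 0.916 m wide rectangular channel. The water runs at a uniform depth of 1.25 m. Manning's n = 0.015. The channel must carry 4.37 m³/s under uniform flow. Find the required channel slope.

S = 0.0141

Flow area A = b·y = 0.916 × 1.25 = 1.145 m². Wetted perimeter P = b + 2y = 0.916 + 2×1.25 = 3.416 m.
Hydraulic radius R = A/P = 1.145/3.416 = 0.3352 m.
From Manning's equation, S = [nQ / (1 A R^(2/3))]² = [0.015 × 4.37 / (1 × 1.145 × 0.3352^(2/3))]² = 0.0141.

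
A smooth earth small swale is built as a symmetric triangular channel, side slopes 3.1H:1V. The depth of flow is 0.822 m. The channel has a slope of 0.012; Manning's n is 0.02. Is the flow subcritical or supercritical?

For a triangular section with side slope z = 3.1: A = zy² = 3.1×0.822² = 2.095 m²; P = 2y√(1+z²) = 2×0.822×3.257 = 5.355 m.
Hydraulic radius R = A/P = 2.095/5.355 = 0.3912 m.
V = (1/n) R^(2/3) √S = (1/0.02) × 0.3912^(2/3) × √0.012 = 2.929 m/s. Hydraulic depth D_h = A/T = 2.095/5.096 = 0.411 m.
Froude number Fr = V/√(g·D_h) = 2.929/√(9.81×0.411) = 1.46, which is greater than 1, so the flow is supercritical.

supercritical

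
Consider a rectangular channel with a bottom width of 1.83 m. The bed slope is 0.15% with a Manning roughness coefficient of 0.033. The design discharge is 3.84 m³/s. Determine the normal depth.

Manning's equation rearranged: A R^(2/3) = nQ / (1·√S) = 0.033 × 3.84 / (√0.0015) = 3.272.
Trying y = 2.12 m: A R^(2/3) = 2.879 — low.
Trying y = 2.83 m: A R^(2/3) = 4.05 — high.
Trying y = 2.36 m: A R^(2/3) = 3.272 — close enough.

y_n = 2.36 m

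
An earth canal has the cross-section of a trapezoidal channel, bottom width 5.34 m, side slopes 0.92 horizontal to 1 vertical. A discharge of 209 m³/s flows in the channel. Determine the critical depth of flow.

At critical depth, Q² T / (g A³) = 1, i.e. A³/T = Q²/g = 209²/9.81 = 4453.
Try y = 4.96 m: A³/T = 8192 — high.
Try y = 3.14 m: A³/T = 1552 — low.
Try y = 4.21 m: A³/T = 4459 — matches.

y_c = 4.21 m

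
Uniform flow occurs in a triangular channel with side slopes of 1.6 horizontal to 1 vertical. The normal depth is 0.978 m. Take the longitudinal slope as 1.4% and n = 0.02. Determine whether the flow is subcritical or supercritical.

For a triangular section with side slope z = 1.6: A = zy² = 1.6×0.978² = 1.53 m²; P = 2y√(1+z²) = 2×0.978×1.887 = 3.691 m.
Hydraulic radius R = A/P = 1.53/3.691 = 0.4147 m.
V = (1/n) R^(2/3) √S = (1/0.02) × 0.4147^(2/3) × √0.014 = 3.29 m/s. Hydraulic depth D_h = A/T = 1.53/3.13 = 0.489 m.
Froude number Fr = V/√(g·D_h) = 3.29/√(9.81×0.489) = 1.5, which is greater than 1, so the flow is supercritical.

supercritical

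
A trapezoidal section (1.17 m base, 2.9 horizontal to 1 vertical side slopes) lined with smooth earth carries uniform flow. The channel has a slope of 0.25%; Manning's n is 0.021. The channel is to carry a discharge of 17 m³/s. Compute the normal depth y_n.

y_n = 1.5 m

Manning's equation rearranged: A R^(2/3) = nQ / (1·√S) = 0.021 × 17 / (√0.0025) = 7.14.
At y = 1.8 m: A R^(2/3) = 11.05 — over.
At y = 1.06 m: A R^(2/3) = 3.151 — short.
At y = 1.5 m: A R^(2/3) = 7.125 — close enough.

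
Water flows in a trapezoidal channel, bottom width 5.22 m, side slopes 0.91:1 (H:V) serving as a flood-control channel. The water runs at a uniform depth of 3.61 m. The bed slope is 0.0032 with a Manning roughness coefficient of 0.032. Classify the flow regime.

With bottom width b = 5.22 m and side slope z = 0.91: A = (b + zy)y = (5.22 + 0.91×3.61)×3.61 = 30.7 m²; P = b + 2y√(1+z²) = 5.22 + 2×3.61×1.352 = 14.98 m.
Hydraulic radius R = A/P = 30.7/14.98 = 2.049 m.
V = (1/n) R^(2/3) √S = (1/0.032) × 2.049^(2/3) × √0.0032 = 2.852 m/s. Hydraulic depth D_h = A/T = 30.7/11.79 = 2.604 m.
Froude number Fr = V/√(g·D_h) = 2.852/√(9.81×2.604) = 0.564, which is less than 1, so the flow is subcritical.

subcritical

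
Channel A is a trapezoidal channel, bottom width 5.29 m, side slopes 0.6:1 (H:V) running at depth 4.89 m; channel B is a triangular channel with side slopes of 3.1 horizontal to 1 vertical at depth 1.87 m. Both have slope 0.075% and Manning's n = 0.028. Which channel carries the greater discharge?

Channel A: With bottom width b = 5.29 m and side slope z = 0.6: A = (b + zy)y = (5.29 + 0.6×4.89)×4.89 = 40.22 m²; P = b + 2y√(1+z²) = 5.29 + 2×4.89×1.166 = 16.7 m. Hydraulic radius R = A/P = 40.22/16.7 = 2.409 m. Q_A = (1/0.028)·40.22·2.409^(2/3)·√0.00075 = 70.68 m³/s.
Channel B: For a triangular section with side slope z = 3.1: A = zy² = 3.1×1.87² = 10.84 m²; P = 2y√(1+z²) = 2×1.87×3.257 = 12.18 m. Hydraulic radius R = A/P = 10.84/12.18 = 0.8898 m. Q_B = (1/0.028)·10.84·0.8898^(2/3)·√0.00075 = 9.809 m³/s.
Q_A = 70.68 m³/s vs Q_B = 9.809 m³/s, so channel A carries more.

channel A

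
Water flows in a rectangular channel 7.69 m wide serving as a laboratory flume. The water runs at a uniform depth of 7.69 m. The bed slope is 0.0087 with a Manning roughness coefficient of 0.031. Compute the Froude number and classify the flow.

subcritical

Flow area A = b·y = 7.69 × 7.69 = 59.14 m². Wetted perimeter P = b + 2y = 7.69 + 2×7.69 = 23.07 m.
Hydraulic radius R = A/P = 59.14/23.07 = 2.563 m.
V = (1/n) R^(2/3) √S = (1/0.031) × 2.563^(2/3) × √0.0087 = 5.636 m/s. Hydraulic depth D_h = A/T = 59.14/7.69 = 7.69 m.
Froude number Fr = V/√(g·D_h) = 5.636/√(9.81×7.69) = 0.649, which is less than 1, so the flow is subcritical.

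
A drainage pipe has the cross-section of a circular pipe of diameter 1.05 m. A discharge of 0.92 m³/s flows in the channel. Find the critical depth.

y_c = 0.54 m

At critical depth, Q² T / (g A³) = 1, i.e. A³/T = Q²/g = 0.92²/9.81 = 0.08628.
Try y = 0.388 m: A³/T = 0.02425 — low.
Try y = 0.588 m: A³/T = 0.1192 — high.
Try y = 0.54 m: A³/T = 0.08607 — matches.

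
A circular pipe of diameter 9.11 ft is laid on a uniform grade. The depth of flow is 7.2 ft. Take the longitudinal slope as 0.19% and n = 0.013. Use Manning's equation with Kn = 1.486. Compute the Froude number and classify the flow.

For a circular section of diameter D = 9.11 ft at depth y = 7.2 ft, the central angle is θ = 2 arccos(1 − 2y/D) = 4.381 rad. Then A = (D²/8)(θ − sin θ) = 55.25 ft² and P = Dθ/2 = 19.95 ft.
Hydraulic radius R = A/P = 55.25/19.95 = 2.769 ft.
V = (1.486/n) R^(2/3) √S = (1.486/0.013) × 2.769^(2/3) × √0.0019 = 9.825 ft/s. Hydraulic depth D_h = A/T = 55.25/7.417 = 7.45 ft.
Froude number Fr = V/√(g·D_h) = 9.825/√(32.2×7.45) = 0.634, which is less than 1, so the flow is subcritical.

subcritical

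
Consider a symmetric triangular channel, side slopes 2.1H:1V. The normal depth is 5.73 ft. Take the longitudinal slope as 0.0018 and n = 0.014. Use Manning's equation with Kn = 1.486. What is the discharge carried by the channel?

Q = 585 ft³/s

For a triangular section with side slope z = 2.1: A = zy² = 2.1×5.73² = 68.95 ft²; P = 2y√(1+z²) = 2×5.73×2.326 = 26.66 ft.
Hydraulic radius R = A/P = 68.95/26.66 = 2.587 ft.
Manning's equation: Q = (1.486/n) A R^(2/3) S^(1/2) = (1.486/0.014) × 68.95 × 2.587^(2/3) × 0.0018^(1/2) = 585 ft³/s.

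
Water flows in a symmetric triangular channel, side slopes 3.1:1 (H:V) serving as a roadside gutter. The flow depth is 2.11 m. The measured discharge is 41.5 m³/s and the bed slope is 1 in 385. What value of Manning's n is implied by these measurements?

n = 0.017

For a triangular section with side slope z = 3.1: A = zy² = 3.1×2.11² = 13.8 m²; P = 2y√(1+z²) = 2×2.11×3.257 = 13.75 m.
Hydraulic radius R = A/P = 13.8/13.75 = 1.004 m.
Rearranging Manning's equation: n = (1/Q) A R^(2/3) S^(1/2) = (1/41.5) × 13.8 × 1.004^(2/3) × √0.002597 = 0.017.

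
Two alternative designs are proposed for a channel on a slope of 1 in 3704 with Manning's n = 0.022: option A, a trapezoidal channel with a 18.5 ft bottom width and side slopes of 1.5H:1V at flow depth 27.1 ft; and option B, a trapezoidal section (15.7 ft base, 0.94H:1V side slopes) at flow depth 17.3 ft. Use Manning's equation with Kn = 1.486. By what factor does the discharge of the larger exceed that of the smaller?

3.93

Channel A: With bottom width b = 18.5 ft and side slope z = 1.5: A = (b + zy)y = (18.5 + 1.5×27.1)×27.1 = 1603 ft²; P = b + 2y√(1+z²) = 18.5 + 2×27.1×1.803 = 116.2 ft. Hydraulic radius R = A/P = 1603/116.2 = 13.79 ft. Q_A = (1.486/0.022)·1603·13.79^(2/3)·√0.00027 = 10230 ft³/s.
Channel B: With bottom width b = 15.7 ft and side slope z = 0.94: A = (b + zy)y = (15.7 + 0.94×17.3)×17.3 = 552.9 ft²; P = b + 2y√(1+z²) = 15.7 + 2×17.3×1.372 = 63.19 ft. Hydraulic radius R = A/P = 552.9/63.19 = 8.751 ft. Q_B = (1.486/0.022)·552.9·8.751^(2/3)·√0.00027 = 2606 ft³/s.
The larger discharge is 10230 ft³/s and the smaller is 2606 ft³/s; the ratio is 3.93.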